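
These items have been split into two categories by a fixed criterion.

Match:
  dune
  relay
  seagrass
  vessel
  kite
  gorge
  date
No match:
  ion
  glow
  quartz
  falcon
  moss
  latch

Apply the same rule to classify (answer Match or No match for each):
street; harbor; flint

Rule: contains 'e'. This holds for each 'Match' example and fails for each 'No match' one.

Match, No match, No match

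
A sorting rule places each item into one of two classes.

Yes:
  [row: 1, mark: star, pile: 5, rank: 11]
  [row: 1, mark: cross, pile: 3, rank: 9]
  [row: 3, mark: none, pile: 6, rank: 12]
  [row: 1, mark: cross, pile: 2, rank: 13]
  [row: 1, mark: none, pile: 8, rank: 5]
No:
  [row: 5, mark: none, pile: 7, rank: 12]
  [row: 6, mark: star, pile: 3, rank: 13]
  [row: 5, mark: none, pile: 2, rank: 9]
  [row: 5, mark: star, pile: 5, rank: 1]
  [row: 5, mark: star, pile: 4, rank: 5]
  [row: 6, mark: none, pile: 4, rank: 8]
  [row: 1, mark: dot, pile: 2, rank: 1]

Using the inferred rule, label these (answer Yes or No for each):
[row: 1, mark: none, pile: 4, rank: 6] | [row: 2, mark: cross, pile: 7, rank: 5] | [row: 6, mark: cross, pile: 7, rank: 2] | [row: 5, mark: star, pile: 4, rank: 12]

Yes, Yes, No, No

The distinguishing property — rank ≥ 5 AND row ≤ 3 — holds for all the 'Yes' cases and none of the 'No' cases.
[row: 1, mark: none, pile: 4, rank: 6]: rank = 6, row = 1 — fits, so Yes.
[row: 2, mark: cross, pile: 7, rank: 5]: rank = 5, row = 2 — fits, so Yes.
[row: 6, mark: cross, pile: 7, rank: 2]: rank = 2, row = 6 — fails the rule, so No.
[row: 5, mark: star, pile: 4, rank: 12]: rank = 12, row = 5 — fails the rule, so No.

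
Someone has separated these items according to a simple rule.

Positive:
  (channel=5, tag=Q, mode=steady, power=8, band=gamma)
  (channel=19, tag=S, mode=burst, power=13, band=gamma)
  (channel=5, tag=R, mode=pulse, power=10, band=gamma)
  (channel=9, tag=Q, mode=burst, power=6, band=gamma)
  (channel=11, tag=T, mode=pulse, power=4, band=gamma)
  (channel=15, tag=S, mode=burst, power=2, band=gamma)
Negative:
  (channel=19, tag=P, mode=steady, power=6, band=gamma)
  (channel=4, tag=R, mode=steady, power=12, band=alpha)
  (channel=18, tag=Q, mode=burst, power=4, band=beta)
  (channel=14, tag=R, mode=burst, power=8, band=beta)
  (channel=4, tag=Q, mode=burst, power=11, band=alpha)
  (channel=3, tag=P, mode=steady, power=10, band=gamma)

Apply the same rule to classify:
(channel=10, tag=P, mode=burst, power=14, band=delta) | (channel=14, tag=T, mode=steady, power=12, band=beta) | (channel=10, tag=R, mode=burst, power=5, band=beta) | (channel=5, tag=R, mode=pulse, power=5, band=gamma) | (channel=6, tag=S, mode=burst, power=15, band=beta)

The rule appears to be: band is gamma AND tag is not P.
(channel=10, tag=P, mode=burst, power=14, band=delta) → band is delta, tag is P → Negative. (channel=14, tag=T, mode=steady, power=12, band=beta) → band is beta, tag is T → Negative. (channel=10, tag=R, mode=burst, power=5, band=beta) → band is beta, tag is R → Negative. (channel=5, tag=R, mode=pulse, power=5, band=gamma) → band is gamma, tag is R → Positive. (channel=6, tag=S, mode=burst, power=15, band=beta) → band is beta, tag is S → Negative.

Negative, Negative, Negative, Positive, Negative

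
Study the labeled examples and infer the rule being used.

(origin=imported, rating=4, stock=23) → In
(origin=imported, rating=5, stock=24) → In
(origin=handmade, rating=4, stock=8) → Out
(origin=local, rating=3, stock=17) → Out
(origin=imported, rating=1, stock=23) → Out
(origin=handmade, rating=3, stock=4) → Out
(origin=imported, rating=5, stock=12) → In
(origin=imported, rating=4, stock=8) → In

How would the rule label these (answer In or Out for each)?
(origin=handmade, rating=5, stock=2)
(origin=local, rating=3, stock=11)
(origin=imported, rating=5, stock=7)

Out, Out, In

The rule appears to be: origin is imported AND rating ≥ 3.
(origin=handmade, rating=5, stock=2): origin is handmade, rating = 5, fails the rule → Out.
(origin=local, rating=3, stock=11): origin is local, rating = 3, fails the rule → Out.
(origin=imported, rating=5, stock=7): origin is imported, rating = 5, meets the rule → In.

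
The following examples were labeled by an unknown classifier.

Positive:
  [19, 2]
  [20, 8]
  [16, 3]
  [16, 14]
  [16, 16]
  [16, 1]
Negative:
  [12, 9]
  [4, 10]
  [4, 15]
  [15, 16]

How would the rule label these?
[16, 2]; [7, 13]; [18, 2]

Positive, Negative, Positive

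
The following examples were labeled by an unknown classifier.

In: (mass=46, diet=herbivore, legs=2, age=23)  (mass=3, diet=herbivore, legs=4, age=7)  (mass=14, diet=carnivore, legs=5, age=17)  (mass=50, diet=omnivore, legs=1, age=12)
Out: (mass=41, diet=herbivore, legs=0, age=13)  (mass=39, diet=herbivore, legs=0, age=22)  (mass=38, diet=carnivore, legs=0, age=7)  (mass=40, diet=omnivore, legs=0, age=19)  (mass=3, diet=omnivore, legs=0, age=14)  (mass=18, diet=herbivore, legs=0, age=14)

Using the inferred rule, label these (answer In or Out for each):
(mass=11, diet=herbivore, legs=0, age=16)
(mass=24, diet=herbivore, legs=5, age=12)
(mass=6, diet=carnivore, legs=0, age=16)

Out, In, Out

'In' ⟺ legs ≥ 1.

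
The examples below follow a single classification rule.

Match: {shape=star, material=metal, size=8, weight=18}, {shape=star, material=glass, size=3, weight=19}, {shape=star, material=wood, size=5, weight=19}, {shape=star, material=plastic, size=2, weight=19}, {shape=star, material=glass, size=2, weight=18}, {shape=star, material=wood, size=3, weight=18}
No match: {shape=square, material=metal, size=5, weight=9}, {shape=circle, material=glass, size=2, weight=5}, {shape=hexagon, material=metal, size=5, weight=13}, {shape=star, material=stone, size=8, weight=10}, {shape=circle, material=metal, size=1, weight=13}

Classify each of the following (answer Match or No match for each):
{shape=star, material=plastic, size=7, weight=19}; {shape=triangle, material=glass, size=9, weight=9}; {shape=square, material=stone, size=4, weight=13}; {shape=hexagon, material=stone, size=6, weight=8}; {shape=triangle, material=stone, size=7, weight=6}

Match, No match, No match, No match, No match

The distinguishing property — weight ≥ 18 — holds for all the 'Match' cases and none of the 'No match' cases.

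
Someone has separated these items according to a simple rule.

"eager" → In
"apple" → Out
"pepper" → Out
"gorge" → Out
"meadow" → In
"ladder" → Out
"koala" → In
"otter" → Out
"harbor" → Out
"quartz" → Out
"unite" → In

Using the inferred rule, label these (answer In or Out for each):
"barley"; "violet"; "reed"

Out, In, Out

The simplest hypothesis consistent with all the labels is: has ≥ 3 vowels.
"barley" → 2 vowels → Out.
"violet" → 3 vowels → In.
"reed" → 2 vowels → Out.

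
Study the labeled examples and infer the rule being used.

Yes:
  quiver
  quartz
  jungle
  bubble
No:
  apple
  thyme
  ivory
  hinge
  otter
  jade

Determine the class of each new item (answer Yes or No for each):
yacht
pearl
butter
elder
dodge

No, No, Yes, No, No

The simplest hypothesis consistent with all the labels is: contains 'u'.
yacht: no 'u' — does not pass, so No. pearl: no 'u' — does not pass, so No. butter: has 'u' — fits, so Yes. elder: no 'u' — does not pass, so No. dodge: no 'u' — does not pass, so No.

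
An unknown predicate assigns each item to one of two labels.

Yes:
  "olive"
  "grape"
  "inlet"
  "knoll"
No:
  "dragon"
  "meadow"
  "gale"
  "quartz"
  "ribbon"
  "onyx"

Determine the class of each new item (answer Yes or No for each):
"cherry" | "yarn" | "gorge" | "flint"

'Yes' ⟺ odd length.
"cherry": No (length 6).
"yarn": No (length 4).
"gorge": Yes (length 5).
"flint": Yes (length 5).

No, No, Yes, Yes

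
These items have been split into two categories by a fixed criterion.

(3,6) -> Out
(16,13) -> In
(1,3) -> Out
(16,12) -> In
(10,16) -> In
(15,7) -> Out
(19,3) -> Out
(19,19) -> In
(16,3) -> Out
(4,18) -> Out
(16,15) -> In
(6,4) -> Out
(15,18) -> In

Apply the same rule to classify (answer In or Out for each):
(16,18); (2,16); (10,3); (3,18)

'In' ⟺ sum ≥ 26.
(16,18): In (16+18 = 34).
(2,16): Out (2+16 = 18).
(10,3): Out (10+3 = 13).
(3,18): Out (3+18 = 21).

In, Out, Out, Out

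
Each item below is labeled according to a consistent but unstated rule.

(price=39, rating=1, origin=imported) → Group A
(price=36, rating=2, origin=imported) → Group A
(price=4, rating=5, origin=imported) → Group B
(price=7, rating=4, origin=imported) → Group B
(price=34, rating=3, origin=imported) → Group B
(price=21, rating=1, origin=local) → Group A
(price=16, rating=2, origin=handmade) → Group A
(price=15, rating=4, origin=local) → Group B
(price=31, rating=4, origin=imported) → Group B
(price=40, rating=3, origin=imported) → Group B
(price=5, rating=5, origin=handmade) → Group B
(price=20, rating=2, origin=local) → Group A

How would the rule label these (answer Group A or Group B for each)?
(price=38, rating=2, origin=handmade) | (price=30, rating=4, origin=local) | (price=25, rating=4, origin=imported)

Group A, Group B, Group B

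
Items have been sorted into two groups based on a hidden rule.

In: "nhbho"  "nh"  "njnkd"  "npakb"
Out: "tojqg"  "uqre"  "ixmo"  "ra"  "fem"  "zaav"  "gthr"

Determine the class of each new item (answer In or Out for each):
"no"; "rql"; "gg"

In, Out, Out

Every 'In' example satisfies: contains 'n'. None of the 'Out' examples do.
In: "no", since has 'n'. Out: "rql", since no 'n'. Out: "gg", since no 'n'.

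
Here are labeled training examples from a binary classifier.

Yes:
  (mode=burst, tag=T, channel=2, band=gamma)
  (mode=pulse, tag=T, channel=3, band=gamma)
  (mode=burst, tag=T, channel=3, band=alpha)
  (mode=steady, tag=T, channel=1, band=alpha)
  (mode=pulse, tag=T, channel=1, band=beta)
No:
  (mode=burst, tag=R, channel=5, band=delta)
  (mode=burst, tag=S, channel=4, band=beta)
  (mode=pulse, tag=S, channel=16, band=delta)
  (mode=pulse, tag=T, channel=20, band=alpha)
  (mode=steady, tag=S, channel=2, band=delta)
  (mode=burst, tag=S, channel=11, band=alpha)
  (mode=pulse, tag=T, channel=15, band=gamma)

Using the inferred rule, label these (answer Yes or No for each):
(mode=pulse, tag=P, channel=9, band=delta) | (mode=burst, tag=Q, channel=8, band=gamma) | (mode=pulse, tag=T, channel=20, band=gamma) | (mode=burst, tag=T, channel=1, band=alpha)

Every 'Yes' example satisfies: tag is T AND channel ≤ 3. None of the 'No' examples do.
(mode=pulse, tag=P, channel=9, band=delta): tag is P, channel = 9, does not satisfy this → No.
(mode=burst, tag=Q, channel=8, band=gamma): tag is Q, channel = 8, does not satisfy this → No.
(mode=pulse, tag=T, channel=20, band=gamma): tag is T, channel = 20, does not satisfy this → No.
(mode=burst, tag=T, channel=1, band=alpha): tag is T, channel = 1, passes → Yes.

No, No, No, Yes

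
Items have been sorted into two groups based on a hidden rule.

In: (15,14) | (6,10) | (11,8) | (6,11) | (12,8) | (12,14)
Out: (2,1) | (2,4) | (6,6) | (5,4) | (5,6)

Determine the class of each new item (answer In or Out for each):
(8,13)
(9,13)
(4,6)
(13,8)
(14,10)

The common property of the 'In' items is: sum ≥ 16. No 'Out' item has it.

In, In, Out, In, In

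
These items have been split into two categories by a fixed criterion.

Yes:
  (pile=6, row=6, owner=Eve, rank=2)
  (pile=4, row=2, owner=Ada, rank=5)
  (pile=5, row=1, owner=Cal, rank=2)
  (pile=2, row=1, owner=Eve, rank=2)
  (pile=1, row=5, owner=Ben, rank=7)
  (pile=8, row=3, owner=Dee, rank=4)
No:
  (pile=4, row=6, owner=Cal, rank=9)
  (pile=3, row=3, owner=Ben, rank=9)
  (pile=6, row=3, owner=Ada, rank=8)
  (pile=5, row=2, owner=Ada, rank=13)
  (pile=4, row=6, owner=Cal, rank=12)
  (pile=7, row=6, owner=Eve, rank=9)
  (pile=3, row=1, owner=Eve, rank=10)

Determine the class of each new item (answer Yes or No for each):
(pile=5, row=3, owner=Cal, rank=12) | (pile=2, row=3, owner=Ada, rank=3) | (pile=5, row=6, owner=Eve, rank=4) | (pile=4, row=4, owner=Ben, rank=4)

'Yes' ⟺ rank ≤ 7.
(pile=5, row=3, owner=Cal, rank=12): No (rank = 12).
(pile=2, row=3, owner=Ada, rank=3): Yes (rank = 3).
(pile=5, row=6, owner=Eve, rank=4): Yes (rank = 4).
(pile=4, row=4, owner=Ben, rank=4): Yes (rank = 4).

No, Yes, Yes, Yes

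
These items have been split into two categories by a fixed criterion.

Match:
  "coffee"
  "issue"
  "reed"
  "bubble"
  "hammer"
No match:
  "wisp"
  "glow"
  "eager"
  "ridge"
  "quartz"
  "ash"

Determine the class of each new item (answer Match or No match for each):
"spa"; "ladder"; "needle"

A rule that fits every label: has a double letter — true of each 'Match' example, false of each 'No match' one.
No match: "spa", since no doubled letter. Match: "ladder", since 'dd' doubled. Match: "needle", since 'ee' doubled.

No match, Match, Match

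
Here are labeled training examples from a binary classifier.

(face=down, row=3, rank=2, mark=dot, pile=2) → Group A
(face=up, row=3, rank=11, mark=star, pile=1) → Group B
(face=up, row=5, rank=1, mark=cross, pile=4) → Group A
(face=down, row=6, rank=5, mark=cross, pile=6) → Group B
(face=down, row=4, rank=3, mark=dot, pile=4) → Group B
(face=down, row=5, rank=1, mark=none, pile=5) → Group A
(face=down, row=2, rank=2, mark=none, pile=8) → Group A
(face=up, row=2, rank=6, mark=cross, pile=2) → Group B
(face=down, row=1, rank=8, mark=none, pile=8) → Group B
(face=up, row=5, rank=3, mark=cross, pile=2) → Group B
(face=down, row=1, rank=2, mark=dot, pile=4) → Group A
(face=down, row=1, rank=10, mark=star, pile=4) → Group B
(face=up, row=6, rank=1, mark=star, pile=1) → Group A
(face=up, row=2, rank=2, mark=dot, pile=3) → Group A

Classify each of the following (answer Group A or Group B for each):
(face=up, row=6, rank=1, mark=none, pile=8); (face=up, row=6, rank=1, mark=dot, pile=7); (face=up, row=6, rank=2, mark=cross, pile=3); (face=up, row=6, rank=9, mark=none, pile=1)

Group A, Group A, Group A, Group B

A rule that fits every label: rank ≤ 2 — true of each 'Group A' example, false of each 'Group B' one.
(face=up, row=6, rank=1, mark=none, pile=8): rank = 1 — fits, so Group A.
(face=up, row=6, rank=1, mark=dot, pile=7): rank = 1 — fits, so Group A.
(face=up, row=6, rank=2, mark=cross, pile=3): rank = 2 — fits, so Group A.
(face=up, row=6, rank=9, mark=none, pile=1): rank = 9 — fails the rule, so Group B.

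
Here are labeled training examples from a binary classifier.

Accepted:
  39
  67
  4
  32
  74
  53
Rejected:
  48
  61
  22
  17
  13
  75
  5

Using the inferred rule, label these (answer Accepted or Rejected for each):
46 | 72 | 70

The rule appears to be: ≡ 4 (mod 7).

Accepted, Rejected, Rejected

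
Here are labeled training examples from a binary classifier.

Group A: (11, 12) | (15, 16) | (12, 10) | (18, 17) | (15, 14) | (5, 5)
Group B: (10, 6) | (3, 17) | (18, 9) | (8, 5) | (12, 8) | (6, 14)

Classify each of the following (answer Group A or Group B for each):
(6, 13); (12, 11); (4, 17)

Rule: |first − second| ≤ 2. This holds for each 'Group A' example and fails for each 'Group B' one.
(6, 13): Group B (|6−13| = 7).
(12, 11): Group A (|12−11| = 1).
(4, 17): Group B (|4−17| = 13).

Group B, Group A, Group B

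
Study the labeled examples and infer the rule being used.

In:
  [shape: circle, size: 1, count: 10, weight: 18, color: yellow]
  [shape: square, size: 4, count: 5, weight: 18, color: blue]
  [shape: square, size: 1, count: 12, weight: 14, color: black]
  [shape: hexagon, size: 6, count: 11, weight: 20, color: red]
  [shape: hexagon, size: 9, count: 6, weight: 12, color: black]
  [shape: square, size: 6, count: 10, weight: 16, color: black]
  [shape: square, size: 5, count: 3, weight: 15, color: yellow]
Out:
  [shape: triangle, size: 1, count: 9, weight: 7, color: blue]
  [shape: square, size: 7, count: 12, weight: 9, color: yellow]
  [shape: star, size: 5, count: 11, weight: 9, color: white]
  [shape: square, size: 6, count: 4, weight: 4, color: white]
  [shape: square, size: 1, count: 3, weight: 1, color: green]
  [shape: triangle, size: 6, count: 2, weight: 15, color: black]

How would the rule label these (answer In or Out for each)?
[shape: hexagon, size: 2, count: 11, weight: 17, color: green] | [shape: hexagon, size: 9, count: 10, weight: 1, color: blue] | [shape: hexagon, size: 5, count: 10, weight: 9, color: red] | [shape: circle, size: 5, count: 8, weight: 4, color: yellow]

The rule appears to be: count ≥ 3 AND weight ≥ 12.
[shape: hexagon, size: 2, count: 11, weight: 17, color: green]: In (count = 11, weight = 17).
[shape: hexagon, size: 9, count: 10, weight: 1, color: blue]: Out (count = 10, weight = 1).
[shape: hexagon, size: 5, count: 10, weight: 9, color: red]: Out (count = 10, weight = 9).
[shape: circle, size: 5, count: 8, weight: 4, color: yellow]: Out (count = 8, weight = 4).

In, Out, Out, Out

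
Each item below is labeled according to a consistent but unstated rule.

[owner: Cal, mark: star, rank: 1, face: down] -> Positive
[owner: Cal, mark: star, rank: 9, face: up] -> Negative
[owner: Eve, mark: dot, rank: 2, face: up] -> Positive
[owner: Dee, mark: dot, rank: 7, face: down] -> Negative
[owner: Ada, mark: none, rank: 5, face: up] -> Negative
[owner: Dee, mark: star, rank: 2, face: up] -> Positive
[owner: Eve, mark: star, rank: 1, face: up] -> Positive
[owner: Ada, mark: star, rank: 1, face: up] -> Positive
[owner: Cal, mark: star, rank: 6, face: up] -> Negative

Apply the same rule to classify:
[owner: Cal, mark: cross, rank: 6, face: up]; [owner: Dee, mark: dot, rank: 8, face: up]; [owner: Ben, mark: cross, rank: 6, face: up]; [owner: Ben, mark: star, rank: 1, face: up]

Negative, Negative, Negative, Positive

The pattern is that an item is 'Positive' exactly when: rank ≤ 2.
[owner: Cal, mark: cross, rank: 6, face: up]: Negative (rank = 6).
[owner: Dee, mark: dot, rank: 8, face: up]: Negative (rank = 8).
[owner: Ben, mark: cross, rank: 6, face: up]: Negative (rank = 6).
[owner: Ben, mark: star, rank: 1, face: up]: Positive (rank = 1).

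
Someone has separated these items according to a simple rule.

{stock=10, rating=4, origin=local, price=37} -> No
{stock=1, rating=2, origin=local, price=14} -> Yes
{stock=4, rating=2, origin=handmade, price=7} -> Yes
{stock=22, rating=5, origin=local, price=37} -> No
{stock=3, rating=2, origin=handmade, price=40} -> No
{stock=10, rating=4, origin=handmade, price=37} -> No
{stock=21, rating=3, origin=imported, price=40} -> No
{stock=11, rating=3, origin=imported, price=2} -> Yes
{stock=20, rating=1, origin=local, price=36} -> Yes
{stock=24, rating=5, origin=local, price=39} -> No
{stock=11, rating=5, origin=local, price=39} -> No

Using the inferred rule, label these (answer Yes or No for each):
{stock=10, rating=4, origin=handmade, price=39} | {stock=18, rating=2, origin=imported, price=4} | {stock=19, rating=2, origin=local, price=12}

No, Yes, Yes

Every 'Yes' example satisfies: price ≤ 36. None of the 'No' examples do.
No: {stock=10, rating=4, origin=handmade, price=39}, since price = 39.
Yes: {stock=18, rating=2, origin=imported, price=4}, since price = 4.
Yes: {stock=19, rating=2, origin=local, price=12}, since price = 12.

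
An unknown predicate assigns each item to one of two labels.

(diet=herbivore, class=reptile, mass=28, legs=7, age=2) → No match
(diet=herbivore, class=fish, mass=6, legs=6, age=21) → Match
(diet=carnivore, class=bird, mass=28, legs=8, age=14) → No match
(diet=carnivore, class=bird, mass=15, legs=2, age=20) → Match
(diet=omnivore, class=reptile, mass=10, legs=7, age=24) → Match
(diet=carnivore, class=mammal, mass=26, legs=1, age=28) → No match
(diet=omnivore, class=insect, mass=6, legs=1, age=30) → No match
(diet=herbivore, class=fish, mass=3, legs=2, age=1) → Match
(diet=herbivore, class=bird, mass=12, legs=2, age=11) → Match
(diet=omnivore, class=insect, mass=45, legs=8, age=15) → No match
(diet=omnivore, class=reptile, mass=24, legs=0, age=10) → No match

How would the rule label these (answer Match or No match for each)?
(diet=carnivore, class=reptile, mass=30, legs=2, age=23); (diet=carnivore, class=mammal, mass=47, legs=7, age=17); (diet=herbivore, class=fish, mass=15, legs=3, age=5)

No match, No match, Match

A rule that fits every label: legs ≥ 2 AND mass ≤ 15 — true of each 'Match' example, false of each 'No match' one.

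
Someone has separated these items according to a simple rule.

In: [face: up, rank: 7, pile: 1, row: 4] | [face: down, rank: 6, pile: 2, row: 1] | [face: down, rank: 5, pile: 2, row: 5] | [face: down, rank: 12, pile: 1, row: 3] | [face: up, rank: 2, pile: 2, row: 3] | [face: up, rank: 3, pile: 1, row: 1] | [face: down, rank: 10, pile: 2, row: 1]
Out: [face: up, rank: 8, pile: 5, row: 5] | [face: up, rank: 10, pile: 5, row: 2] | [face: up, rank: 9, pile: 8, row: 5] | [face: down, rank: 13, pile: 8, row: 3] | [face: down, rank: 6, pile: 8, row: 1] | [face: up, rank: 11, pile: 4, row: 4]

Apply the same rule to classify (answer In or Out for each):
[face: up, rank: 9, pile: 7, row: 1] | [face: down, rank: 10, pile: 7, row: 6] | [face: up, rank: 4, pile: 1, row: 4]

Out, Out, In

The simplest hypothesis consistent with all the labels is: pile ≤ 2.
[face: up, rank: 9, pile: 7, row: 1]: pile = 7 — does not pass, so Out. [face: down, rank: 10, pile: 7, row: 6]: pile = 7 — does not pass, so Out. [face: up, rank: 4, pile: 1, row: 4]: pile = 1 — passes, so In.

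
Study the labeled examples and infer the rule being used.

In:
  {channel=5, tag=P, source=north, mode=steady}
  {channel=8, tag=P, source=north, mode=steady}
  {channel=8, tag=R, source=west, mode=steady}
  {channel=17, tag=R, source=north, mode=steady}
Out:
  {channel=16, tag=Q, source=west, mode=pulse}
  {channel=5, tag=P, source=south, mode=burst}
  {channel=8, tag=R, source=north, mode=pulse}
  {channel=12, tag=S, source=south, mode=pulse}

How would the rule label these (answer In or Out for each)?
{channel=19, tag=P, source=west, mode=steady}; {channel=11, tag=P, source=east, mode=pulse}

In, Out

The common property of the 'In' items is: mode is steady. No 'Out' item has it.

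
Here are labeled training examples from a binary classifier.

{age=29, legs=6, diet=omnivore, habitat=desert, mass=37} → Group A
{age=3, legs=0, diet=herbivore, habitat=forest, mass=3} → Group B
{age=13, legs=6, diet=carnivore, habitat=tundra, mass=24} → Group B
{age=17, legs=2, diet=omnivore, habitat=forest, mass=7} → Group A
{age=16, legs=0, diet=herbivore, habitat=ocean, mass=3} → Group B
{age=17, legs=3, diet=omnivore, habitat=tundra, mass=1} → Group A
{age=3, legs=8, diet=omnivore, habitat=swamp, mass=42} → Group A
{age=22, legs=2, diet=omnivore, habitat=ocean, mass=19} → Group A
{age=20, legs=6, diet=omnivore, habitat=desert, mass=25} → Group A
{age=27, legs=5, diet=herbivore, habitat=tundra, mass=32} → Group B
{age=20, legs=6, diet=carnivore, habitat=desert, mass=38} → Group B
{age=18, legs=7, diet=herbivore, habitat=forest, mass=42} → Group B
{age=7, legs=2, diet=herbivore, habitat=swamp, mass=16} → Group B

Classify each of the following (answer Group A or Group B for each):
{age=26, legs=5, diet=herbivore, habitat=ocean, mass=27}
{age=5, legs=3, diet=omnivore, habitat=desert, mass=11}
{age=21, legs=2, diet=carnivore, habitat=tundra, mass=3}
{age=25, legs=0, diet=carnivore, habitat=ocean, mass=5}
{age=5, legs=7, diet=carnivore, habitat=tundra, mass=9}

Group B, Group A, Group B, Group B, Group B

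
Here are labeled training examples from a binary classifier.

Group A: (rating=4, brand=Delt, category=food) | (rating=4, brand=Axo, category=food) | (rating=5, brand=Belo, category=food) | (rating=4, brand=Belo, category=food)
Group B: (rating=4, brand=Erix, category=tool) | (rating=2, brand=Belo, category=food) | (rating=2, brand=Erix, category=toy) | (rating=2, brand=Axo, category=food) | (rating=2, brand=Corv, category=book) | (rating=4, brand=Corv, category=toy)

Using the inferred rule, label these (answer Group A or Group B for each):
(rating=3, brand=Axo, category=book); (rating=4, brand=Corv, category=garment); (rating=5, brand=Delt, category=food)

The distinguishing property — category is food AND rating ≥ 4 — holds for all the 'Group A' cases and none of the 'Group B' cases.
(rating=3, brand=Axo, category=book): category is book, rating = 3 — fails this test, so Group B.
(rating=4, brand=Corv, category=garment): category is garment, rating = 4 — fails this test, so Group B.
(rating=5, brand=Delt, category=food): category is food, rating = 5 — checks out, so Group A.

Group B, Group B, Group A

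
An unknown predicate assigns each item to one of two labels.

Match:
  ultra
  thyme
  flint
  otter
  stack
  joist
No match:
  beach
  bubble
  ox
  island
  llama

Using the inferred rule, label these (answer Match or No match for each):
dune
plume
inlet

Rule: contains 't'. This holds for each 'Match' example and fails for each 'No match' one.
dune — no 't', hence No match.
plume — no 't', hence No match.
inlet — has 't', hence Match.

No match, No match, Match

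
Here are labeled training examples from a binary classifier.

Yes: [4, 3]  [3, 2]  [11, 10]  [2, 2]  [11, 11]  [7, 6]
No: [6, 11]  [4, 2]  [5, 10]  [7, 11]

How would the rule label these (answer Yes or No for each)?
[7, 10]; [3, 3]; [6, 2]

No, Yes, No

A rule that fits every label: |first − second| ≤ 1 — true of each 'Yes' example, false of each 'No' one.
[7, 10]: |7−10| = 3 — does not pass, so No. [3, 3]: |3−3| = 0 — meets the rule, so Yes. [6, 2]: |6−2| = 4 — does not pass, so No.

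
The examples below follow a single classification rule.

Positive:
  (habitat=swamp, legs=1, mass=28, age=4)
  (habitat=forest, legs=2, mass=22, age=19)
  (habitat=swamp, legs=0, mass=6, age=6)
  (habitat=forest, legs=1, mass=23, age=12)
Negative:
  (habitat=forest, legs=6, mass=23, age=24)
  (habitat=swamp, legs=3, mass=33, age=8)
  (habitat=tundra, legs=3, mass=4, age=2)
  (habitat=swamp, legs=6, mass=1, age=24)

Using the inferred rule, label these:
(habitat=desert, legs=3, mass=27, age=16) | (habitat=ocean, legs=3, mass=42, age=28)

Negative, Negative

The simplest hypothesis consistent with all the labels is: legs ≤ 2.
(habitat=desert, legs=3, mass=27, age=16): Negative (legs = 3).
(habitat=ocean, legs=3, mass=42, age=28): Negative (legs = 3).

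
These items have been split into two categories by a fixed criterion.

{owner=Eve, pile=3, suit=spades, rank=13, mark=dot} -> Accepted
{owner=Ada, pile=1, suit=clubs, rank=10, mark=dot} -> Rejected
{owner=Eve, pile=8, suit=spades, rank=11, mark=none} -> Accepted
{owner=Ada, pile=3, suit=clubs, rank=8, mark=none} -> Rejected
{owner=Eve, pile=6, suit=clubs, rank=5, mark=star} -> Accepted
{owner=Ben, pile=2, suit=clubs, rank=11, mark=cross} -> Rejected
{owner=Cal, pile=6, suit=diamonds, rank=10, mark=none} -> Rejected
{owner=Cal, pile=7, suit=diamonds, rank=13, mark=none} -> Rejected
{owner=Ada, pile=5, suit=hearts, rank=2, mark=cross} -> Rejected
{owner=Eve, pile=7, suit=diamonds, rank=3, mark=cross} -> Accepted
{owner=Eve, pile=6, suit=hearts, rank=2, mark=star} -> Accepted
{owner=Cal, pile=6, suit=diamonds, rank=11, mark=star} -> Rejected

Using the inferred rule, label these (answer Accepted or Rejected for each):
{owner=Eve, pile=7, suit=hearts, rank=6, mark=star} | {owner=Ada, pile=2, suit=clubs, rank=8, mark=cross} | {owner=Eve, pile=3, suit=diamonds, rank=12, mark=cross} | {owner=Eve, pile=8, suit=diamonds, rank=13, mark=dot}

Rule: owner is Eve. This holds for each 'Accepted' example and fails for each 'Rejected' one.
{owner=Eve, pile=7, suit=hearts, rank=6, mark=star}: owner is Eve — satisfies this, so Accepted.
{owner=Ada, pile=2, suit=clubs, rank=8, mark=cross}: owner is Ada — lacks this property, so Rejected.
{owner=Eve, pile=3, suit=diamonds, rank=12, mark=cross}: owner is Eve — satisfies this, so Accepted.
{owner=Eve, pile=8, suit=diamonds, rank=13, mark=dot}: owner is Eve — satisfies this, so Accepted.

Accepted, Rejected, Accepted, Accepted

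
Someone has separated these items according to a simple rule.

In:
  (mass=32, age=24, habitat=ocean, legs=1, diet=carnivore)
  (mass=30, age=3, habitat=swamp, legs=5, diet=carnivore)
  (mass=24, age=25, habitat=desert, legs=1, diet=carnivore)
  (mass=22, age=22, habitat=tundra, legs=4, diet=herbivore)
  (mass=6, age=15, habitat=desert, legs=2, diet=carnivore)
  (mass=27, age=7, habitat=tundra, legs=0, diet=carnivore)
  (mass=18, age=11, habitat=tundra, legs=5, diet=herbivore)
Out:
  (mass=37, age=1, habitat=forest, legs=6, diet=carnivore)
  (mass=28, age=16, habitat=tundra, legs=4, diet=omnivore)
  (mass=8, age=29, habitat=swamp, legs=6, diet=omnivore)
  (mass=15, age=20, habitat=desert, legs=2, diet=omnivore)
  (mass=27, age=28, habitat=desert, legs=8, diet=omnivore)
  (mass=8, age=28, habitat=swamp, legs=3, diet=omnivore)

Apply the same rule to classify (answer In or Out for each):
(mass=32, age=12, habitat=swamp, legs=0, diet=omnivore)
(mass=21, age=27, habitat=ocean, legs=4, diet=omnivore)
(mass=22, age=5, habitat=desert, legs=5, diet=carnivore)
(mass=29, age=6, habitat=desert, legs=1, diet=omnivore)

The rule appears to be: diet is not omnivore AND age ≥ 3.

Out, Out, In, Out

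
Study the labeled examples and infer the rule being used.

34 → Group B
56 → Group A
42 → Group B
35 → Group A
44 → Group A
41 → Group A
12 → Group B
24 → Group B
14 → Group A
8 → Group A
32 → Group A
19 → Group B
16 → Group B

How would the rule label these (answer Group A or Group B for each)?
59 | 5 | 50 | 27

The rule appears to be: ≡ 2 (mod 3).
59: 59 mod 3 = 2, passes → Group A.
5: 5 mod 3 = 2, passes → Group A.
50: 50 mod 3 = 2, passes → Group A.
27: 27 mod 3 = 0, does not fit → Group B.

Group A, Group A, Group A, Group B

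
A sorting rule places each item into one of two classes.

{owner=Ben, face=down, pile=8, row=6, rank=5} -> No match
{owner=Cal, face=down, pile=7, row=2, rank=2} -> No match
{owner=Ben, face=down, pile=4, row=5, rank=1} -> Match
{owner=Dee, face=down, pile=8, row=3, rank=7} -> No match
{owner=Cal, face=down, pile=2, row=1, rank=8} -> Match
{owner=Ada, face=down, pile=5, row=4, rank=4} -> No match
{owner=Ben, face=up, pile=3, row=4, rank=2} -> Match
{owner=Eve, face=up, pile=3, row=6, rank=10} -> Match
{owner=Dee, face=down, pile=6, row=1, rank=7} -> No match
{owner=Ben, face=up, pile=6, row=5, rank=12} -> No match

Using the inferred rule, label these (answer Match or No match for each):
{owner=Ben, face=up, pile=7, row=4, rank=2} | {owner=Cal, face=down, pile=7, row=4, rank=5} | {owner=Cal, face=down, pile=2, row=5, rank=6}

No match, No match, Match

Rule: pile ≤ 4. This holds for each 'Match' example and fails for each 'No match' one.
{owner=Ben, face=up, pile=7, row=4, rank=2}: pile = 7, doesn't match → No match.
{owner=Cal, face=down, pile=7, row=4, rank=5}: pile = 7, doesn't match → No match.
{owner=Cal, face=down, pile=2, row=5, rank=6}: pile = 2, satisfies this → Match.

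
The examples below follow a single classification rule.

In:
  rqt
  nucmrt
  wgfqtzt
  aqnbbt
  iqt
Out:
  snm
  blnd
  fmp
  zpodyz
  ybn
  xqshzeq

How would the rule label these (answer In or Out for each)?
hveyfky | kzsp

The pattern is that an item is 'In' exactly when: contains 't'.
Out: hveyfky, since no 't'.
Out: kzsp, since no 't'.

Out, Out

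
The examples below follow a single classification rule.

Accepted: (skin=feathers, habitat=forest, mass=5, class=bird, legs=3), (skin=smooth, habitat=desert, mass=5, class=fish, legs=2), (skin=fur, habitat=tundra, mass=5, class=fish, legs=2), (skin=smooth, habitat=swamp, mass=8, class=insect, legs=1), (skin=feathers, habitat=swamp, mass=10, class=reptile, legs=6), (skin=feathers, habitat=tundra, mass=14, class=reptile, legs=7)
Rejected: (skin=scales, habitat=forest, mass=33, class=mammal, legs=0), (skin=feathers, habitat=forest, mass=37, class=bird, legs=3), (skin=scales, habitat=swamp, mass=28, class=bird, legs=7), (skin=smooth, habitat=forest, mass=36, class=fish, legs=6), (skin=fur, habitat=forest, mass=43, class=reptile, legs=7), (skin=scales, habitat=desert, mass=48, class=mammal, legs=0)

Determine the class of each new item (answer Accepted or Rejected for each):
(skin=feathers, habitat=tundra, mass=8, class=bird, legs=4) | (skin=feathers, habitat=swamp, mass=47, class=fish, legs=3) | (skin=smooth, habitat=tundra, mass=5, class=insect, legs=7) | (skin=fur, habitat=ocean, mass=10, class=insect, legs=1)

Accepted, Rejected, Accepted, Accepted

Rule: mass ≤ 14. This holds for each 'Accepted' example and fails for each 'Rejected' one.
(skin=feathers, habitat=tundra, mass=8, class=bird, legs=4): Accepted (mass = 8).
(skin=feathers, habitat=swamp, mass=47, class=fish, legs=3): Rejected (mass = 47).
(skin=smooth, habitat=tundra, mass=5, class=insect, legs=7): Accepted (mass = 5).
(skin=fur, habitat=ocean, mass=10, class=insect, legs=1): Accepted (mass = 10).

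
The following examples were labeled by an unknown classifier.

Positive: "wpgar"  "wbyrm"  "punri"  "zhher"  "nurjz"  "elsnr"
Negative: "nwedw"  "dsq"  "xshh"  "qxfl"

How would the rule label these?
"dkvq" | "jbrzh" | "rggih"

Negative, Positive, Positive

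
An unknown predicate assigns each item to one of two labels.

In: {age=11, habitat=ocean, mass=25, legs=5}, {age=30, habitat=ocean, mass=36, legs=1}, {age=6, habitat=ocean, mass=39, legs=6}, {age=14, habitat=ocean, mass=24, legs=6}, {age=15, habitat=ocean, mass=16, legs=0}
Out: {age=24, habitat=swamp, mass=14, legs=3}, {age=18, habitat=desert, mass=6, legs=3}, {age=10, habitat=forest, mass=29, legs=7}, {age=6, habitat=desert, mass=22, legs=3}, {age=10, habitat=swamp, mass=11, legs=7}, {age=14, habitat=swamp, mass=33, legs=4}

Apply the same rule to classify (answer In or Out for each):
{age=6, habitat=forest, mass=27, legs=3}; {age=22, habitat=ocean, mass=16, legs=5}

Out, In

The pattern is that an item is 'In' exactly when: habitat is ocean.
{age=6, habitat=forest, mass=27, legs=3}: Out (habitat is forest). {age=22, habitat=ocean, mass=16, legs=5}: In (habitat is ocean).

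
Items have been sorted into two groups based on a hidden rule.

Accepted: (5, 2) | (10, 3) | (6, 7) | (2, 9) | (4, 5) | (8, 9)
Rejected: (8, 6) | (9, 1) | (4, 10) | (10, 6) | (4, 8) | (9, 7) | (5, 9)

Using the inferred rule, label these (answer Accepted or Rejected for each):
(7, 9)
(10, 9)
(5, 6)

The rule appears to be: sum is odd.
(7, 9): Rejected (7+9 = 16). (10, 9): Accepted (10+9 = 19). (5, 6): Accepted (5+6 = 11).

Rejected, Accepted, Accepted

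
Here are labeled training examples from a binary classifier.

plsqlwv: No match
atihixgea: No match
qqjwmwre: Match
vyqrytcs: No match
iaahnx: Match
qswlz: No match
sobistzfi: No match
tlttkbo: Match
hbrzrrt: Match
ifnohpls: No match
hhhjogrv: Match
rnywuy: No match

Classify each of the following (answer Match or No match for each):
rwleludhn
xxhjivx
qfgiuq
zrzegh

The simplest hypothesis consistent with all the labels is: has a double letter.
rwleludhn: No match (no doubled letter). xxhjivx: Match ('xx' doubled). qfgiuq: No match (no doubled letter). zrzegh: No match (no doubled letter).

No match, Match, No match, No match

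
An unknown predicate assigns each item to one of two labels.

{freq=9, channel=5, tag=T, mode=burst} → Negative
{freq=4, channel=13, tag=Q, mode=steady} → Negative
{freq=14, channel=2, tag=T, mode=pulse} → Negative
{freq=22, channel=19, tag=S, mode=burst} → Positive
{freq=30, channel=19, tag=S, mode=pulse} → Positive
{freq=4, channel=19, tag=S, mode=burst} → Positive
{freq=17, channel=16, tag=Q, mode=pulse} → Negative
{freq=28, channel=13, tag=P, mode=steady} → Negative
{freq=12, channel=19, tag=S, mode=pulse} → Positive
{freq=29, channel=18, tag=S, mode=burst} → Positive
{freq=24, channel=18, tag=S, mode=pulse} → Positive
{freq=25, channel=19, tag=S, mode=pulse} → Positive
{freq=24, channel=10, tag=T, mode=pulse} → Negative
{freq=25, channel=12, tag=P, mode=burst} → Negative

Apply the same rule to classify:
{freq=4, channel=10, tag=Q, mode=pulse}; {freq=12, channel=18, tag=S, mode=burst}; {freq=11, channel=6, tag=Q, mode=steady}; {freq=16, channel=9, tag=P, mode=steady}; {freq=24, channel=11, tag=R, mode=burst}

Every 'Positive' example satisfies: tag is S. None of the 'Negative' examples do.

Negative, Positive, Negative, Negative, Negative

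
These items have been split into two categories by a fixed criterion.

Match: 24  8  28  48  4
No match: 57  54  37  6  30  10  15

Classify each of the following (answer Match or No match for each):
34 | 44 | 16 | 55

Checking candidate rules against both groups, what survives is: multiple of 4.
34 — 34 = 4·8 + 2, hence No match. 44 — 44 = 4·11, hence Match. 16 — 16 = 4·4, hence Match. 55 — 55 = 4·13 + 3, hence No match.

No match, Match, Match, No match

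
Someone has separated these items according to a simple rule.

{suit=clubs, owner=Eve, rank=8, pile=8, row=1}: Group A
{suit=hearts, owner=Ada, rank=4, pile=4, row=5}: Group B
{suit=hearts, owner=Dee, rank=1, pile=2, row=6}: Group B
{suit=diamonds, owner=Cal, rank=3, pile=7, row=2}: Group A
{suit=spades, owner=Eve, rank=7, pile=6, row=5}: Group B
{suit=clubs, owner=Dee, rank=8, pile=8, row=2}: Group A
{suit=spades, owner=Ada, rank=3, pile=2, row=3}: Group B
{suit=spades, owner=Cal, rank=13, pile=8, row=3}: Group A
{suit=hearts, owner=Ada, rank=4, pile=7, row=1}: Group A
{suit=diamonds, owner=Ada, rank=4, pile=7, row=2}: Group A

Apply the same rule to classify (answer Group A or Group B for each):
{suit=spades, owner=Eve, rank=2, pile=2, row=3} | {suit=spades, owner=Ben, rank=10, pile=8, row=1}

Group B, Group A

The classifier is using: pile ≥ 7.
{suit=spades, owner=Eve, rank=2, pile=2, row=3}: pile = 2, does not satisfy this → Group B.
{suit=spades, owner=Ben, rank=10, pile=8, row=1}: pile = 8, satisfies this → Group A.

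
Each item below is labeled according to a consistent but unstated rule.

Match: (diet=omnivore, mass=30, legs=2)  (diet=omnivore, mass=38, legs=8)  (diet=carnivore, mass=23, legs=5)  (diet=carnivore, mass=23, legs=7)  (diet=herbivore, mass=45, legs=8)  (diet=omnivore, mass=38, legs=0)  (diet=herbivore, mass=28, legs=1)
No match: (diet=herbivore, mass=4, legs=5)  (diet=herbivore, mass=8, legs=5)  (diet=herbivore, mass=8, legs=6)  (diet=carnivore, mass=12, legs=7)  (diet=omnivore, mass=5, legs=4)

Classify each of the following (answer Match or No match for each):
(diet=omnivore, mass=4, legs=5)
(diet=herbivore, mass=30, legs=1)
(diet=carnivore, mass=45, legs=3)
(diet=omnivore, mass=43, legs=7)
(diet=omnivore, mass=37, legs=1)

No match, Match, Match, Match, Match

Every 'Match' example satisfies: mass ≥ 23. None of the 'No match' examples do.
(diet=omnivore, mass=4, legs=5): mass = 4, fails this test → No match.
(diet=herbivore, mass=30, legs=1): mass = 30, checks out → Match.
(diet=carnivore, mass=45, legs=3): mass = 45, checks out → Match.
(diet=omnivore, mass=43, legs=7): mass = 43, checks out → Match.
(diet=omnivore, mass=37, legs=1): mass = 37, checks out → Match.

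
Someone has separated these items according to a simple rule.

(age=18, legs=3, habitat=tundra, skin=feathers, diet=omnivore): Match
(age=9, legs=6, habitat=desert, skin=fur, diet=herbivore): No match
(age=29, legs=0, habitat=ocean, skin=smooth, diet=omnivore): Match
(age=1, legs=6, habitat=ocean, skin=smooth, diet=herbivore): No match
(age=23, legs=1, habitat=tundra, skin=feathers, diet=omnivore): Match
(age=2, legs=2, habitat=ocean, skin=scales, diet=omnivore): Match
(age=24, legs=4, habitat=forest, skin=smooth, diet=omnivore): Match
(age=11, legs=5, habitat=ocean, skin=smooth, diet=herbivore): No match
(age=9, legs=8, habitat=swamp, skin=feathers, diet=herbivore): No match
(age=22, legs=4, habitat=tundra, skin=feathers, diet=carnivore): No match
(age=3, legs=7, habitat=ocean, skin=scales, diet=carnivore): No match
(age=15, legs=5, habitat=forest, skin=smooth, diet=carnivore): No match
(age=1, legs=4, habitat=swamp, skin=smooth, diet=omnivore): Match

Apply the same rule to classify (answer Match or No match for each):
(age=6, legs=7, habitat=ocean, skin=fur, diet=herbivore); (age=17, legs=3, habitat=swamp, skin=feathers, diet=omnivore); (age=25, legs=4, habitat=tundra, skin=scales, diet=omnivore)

Looking at the examples, the only property every 'Match' case has and every 'No match' case lacks is: diet is omnivore.
(age=6, legs=7, habitat=ocean, skin=fur, diet=herbivore) — diet is herbivore, hence No match.
(age=17, legs=3, habitat=swamp, skin=feathers, diet=omnivore) — diet is omnivore, hence Match.
(age=25, legs=4, habitat=tundra, skin=scales, diet=omnivore) — diet is omnivore, hence Match.

No match, Match, Match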